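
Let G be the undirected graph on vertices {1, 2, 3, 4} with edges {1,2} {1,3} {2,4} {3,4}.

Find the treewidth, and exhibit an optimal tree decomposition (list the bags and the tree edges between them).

Every bag has size at most 3, so the width is 3 − 1 = 2 and tw(G) ≤ 2. For the lower bound, G contains the cycle 1–3–4–2–1, so G is not a forest; only forests have treewidth ≤ 1, hence tw(G) ≥ 2. Therefore the treewidth is 2.

Treewidth 2.
Bags: B1 = {1, 3, 4}  B2 = {1, 2, 4}
Tree: B1–B2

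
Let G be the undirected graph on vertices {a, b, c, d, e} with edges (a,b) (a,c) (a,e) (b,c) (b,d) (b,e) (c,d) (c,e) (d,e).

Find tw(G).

A width-3 tree decomposition is:
Bags: B1 = {a, b, c, e}  B2 = {b, c, d, e}
Tree: B1–B2
Each bag holds 4 vertices, so the decomposition has width 3, which upper-bounds the treewidth. On the other hand G contains the 4-clique {b, c, d, e}. A clique must lie in a single bag of any decomposition, so no decomposition can have width below 3. The upper and lower bounds meet at 3, so that is the treewidth.

3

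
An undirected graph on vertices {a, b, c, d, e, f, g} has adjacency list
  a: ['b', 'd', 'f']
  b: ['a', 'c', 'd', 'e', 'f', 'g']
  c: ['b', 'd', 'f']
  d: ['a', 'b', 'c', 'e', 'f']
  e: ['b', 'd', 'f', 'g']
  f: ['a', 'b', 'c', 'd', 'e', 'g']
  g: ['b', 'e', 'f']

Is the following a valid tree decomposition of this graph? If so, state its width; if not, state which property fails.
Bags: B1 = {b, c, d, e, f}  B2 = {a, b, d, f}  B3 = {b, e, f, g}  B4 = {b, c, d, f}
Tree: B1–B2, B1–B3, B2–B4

No — bags containing vertex c are not connected in the tree.

A tree decomposition must satisfy three properties: every vertex lies in some bag; for every edge, both endpoints lie together in some bag; and for every vertex, the bags containing it form a connected subtree. Here bags containing vertex c are not connected in the tree, so the decomposition is invalid.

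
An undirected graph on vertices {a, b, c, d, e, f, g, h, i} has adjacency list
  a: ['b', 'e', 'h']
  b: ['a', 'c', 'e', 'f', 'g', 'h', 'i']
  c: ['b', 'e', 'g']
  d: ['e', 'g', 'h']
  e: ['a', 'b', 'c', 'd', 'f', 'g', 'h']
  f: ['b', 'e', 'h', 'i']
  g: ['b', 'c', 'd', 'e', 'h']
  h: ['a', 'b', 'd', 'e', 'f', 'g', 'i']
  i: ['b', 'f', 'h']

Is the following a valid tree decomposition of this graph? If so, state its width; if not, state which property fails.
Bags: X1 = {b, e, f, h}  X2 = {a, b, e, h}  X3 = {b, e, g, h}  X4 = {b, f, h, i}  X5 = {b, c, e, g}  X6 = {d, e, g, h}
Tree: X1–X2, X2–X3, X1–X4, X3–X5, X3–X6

Yes; width 3.

Every vertex of G appears in some bag (union = {a, b, c, d, e, f, g, h, i}); every edge is covered by a bag; and for each vertex v the set of bags containing v is connected in the bag tree. The decomposition is therefore valid. The largest bag has 4 vertices, so the width is 3.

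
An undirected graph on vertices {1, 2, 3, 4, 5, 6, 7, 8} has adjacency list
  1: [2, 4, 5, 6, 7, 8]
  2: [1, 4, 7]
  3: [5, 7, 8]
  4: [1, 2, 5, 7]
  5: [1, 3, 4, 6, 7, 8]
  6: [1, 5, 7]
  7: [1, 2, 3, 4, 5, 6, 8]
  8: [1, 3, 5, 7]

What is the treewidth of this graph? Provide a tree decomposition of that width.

Treewidth 3.
One optimal decomposition is:
Bags: B1 = {1, 5, 7, 8}  B2 = {1, 4, 5, 7}  B3 = {3, 5, 7, 8}  B4 = {1, 5, 6, 7}  B5 = {1, 2, 4, 7}
Tree: B1–B2, B1–B3, B1–B4, B2–B5

Every bag has size at most 4, so the width is 4 − 1 = 3 and tw(G) ≤ 3. On the other hand G contains the 4-clique {1, 2, 4, 7}. A clique must lie in a single bag of any decomposition, so no decomposition can have width below 3. Combining the bounds, tw(G) = 3.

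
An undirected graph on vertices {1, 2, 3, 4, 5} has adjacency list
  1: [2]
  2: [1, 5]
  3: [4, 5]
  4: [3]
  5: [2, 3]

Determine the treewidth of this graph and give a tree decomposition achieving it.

Every bag has size at most 2, so the width is 2 − 1 = 1 and tw(G) ≤ 1. G has an edge, so its treewidth is at least 1. The upper and lower bounds meet at 1, so that is the treewidth.

Treewidth 1.
One such decomposition:
Bags: B1 = {3, 4}  B2 = {3, 5}  B3 = {2, 5}  B4 = {1, 2}
Tree: B1–B2, B2–B3, B3–B4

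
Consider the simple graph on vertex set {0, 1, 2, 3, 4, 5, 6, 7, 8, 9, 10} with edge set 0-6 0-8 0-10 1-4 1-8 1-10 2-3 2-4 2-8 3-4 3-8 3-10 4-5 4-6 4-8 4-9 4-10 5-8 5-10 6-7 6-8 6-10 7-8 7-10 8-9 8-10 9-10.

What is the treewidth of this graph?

3

A width-3 tree decomposition is:
Bags: B1 = {4, 5, 8, 10}  B2 = {4, 6, 8, 10}  B3 = {0, 6, 8, 10}  B4 = {1, 4, 8, 10}  B5 = {4, 8, 9, 10}  B6 = {6, 7, 8, 10}  B7 = {3, 4, 8, 10}  B8 = {2, 3, 4, 8}
Tree: B1–B2, B2–B3, B1–B4, B1–B5, B2–B6, B4–B7, B7–B8
Every bag has size at most 4, so the width is 4 − 1 = 3 and tw(G) ≤ 3. On the other hand G contains the 4-clique {2, 3, 4, 8}. A clique must lie in a single bag of any decomposition, so no decomposition can have width below 3. Hence tw(G) = 3 exactly.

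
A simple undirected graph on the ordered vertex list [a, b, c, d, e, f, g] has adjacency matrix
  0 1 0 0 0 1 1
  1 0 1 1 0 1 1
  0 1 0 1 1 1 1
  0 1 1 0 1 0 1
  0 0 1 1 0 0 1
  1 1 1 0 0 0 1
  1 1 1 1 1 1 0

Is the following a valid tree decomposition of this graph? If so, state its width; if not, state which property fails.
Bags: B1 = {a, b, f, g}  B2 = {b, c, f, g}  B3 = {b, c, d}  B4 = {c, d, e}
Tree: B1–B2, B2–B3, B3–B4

A tree decomposition must satisfy three properties: every vertex lies in some bag; for every edge, both endpoints lie together in some bag; and for every vertex, the bags containing it form a connected subtree. Here edge (g,d) lies in no bag, so the decomposition is invalid.

No — edge (g,d) lies in no bag.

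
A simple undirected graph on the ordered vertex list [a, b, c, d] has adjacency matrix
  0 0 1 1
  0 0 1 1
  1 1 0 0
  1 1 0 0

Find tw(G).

A width-2 tree decomposition is:
Bags: B1 = {a, c, d}  B2 = {b, c, d}
Tree: B1–B2
The largest bag has 3 vertices, giving width 2; this decomposition certifies tw(G) ≤ 2. Since d–a–c–b–d is a cycle in G, G is not acyclic. Forests are exactly the graphs of treewidth ≤ 1, so tw(G) ≥ 2. The upper and lower bounds meet at 2, so that is the treewidth.

2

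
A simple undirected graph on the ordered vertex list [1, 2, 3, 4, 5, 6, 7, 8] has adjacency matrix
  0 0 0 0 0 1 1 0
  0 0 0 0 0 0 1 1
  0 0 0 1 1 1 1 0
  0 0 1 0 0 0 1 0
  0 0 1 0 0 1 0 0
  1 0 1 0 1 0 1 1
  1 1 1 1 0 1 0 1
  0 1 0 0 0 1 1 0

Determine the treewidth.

A width-2 tree decomposition is:
Bags: B1 = {3, 6, 7}  B2 = {3, 5, 6}  B3 = {3, 4, 7}  B4 = {6, 7, 8}  B5 = {1, 6, 7}  B6 = {2, 7, 8}
Tree: B1–B2, B1–B3, B1–B4, B1–B5, B4–B6
The largest bag has 3 vertices, giving width 2; this decomposition certifies tw(G) ≤ 2. Conversely, {3, 5, 6} is a clique of size 3, and the vertices of any clique must share a bag in every tree decomposition; so some bag has ≥ 3 vertices and tw(G) ≥ 2. Hence tw(G) = 2 exactly.

2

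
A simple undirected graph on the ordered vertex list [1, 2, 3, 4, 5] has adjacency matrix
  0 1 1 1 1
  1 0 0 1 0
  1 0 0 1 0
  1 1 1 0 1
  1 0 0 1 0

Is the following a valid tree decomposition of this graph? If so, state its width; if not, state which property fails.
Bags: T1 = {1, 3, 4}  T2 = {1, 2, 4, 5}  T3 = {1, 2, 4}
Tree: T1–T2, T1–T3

No — bags containing vertex 2 are not connected in the tree.

A tree decomposition must satisfy three properties: every vertex lies in some bag; for every edge, both endpoints lie together in some bag; and for every vertex, the bags containing it form a connected subtree. Here bags containing vertex 2 are not connected in the tree, so the decomposition is invalid.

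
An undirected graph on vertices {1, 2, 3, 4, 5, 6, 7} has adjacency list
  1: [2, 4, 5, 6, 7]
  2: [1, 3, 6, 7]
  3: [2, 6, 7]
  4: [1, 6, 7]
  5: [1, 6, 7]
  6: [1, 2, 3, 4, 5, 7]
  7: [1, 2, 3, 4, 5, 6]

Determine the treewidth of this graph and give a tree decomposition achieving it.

Treewidth 3.
Bags: B1 = {2, 3, 6, 7}  B2 = {1, 2, 6, 7}  B3 = {1, 4, 6, 7}  B4 = {1, 5, 6, 7}
Tree: B1–B2, B2–B3, B2–B4

Every bag has size at most 4, so the width is 4 − 1 = 3 and tw(G) ≤ 3. Conversely, {1, 2, 6, 7} is a clique of size 4, and the vertices of any clique must share a bag in every tree decomposition; so some bag has ≥ 4 vertices and tw(G) ≥ 3. Hence tw(G) = 3 exactly.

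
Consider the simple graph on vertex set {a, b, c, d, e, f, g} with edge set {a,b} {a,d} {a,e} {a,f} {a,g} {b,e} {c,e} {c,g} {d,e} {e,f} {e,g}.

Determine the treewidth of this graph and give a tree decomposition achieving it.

Every bag has size at most 3, so the width is 3 − 1 = 2 and tw(G) ≤ 2. Conversely, {c, e, g} is a clique of size 3, and the vertices of any clique must share a bag in every tree decomposition; so some bag has ≥ 3 vertices and tw(G) ≥ 2. Hence tw(G) = 2 exactly.

Treewidth 2.
One optimal decomposition is:
Bags: B1 = {c, e, g}  B2 = {a, e, g}  B3 = {a, e, f}  B4 = {a, d, e}  B5 = {a, b, e}
Tree: B1–B2, B2–B3, B2–B4, B4–B5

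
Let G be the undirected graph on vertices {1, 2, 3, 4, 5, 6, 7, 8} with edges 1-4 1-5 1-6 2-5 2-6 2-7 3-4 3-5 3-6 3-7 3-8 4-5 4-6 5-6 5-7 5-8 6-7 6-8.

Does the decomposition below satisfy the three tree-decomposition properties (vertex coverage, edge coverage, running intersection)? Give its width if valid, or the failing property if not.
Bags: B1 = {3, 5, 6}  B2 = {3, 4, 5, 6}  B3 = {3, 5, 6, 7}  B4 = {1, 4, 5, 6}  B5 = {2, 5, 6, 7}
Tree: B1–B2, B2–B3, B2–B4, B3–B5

A tree decomposition must satisfy three properties: every vertex lies in some bag; for every edge, both endpoints lie together in some bag; and for every vertex, the bags containing it form a connected subtree. Here vertex 8 appears in no bag, so the decomposition is invalid.

No — vertex 8 appears in no bag.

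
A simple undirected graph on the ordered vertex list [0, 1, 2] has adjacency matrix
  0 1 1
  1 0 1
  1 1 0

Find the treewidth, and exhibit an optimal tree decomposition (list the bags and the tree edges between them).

Treewidth 2.
One optimal decomposition is:
Bags: B1 = {0, 1, 2}
Tree: (single bag)

With just one bag of size 3, the width is 3 − 1 = 2, so tw(G) ≤ 2. For the lower bound, the 3 vertices {0, 1, 2} are pairwise adjacent, and any tree decomposition puts a clique entirely inside one bag — forcing width ≥ 2. Hence tw(G) = 2 exactly.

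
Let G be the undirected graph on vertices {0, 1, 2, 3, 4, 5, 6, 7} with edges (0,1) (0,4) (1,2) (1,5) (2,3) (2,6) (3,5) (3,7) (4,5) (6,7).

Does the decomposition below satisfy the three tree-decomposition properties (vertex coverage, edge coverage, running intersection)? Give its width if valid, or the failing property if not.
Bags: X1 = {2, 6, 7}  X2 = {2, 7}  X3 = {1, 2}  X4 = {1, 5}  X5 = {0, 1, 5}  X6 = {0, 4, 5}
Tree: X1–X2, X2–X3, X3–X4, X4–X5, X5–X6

A tree decomposition must satisfy three properties: every vertex lies in some bag; for every edge, both endpoints lie together in some bag; and for every vertex, the bags containing it form a connected subtree. Here vertex 3 appears in no bag, so the decomposition is invalid.

No — vertex 3 appears in no bag.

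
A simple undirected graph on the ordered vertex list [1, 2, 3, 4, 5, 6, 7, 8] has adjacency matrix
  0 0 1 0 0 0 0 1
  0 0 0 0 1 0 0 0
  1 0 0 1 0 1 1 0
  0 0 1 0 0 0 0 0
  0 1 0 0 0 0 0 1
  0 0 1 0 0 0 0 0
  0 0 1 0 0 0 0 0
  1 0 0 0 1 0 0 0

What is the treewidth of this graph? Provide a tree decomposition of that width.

Treewidth 1.
One optimal decomposition is:
Bags: B1 = {1, 8}  B2 = {1, 3}  B3 = {5, 8}  B4 = {3, 7}  B5 = {2, 5}  B6 = {3, 4}  B7 = {3, 6}
Tree: B1–B2, B1–B3, B2–B4, B3–B5, B2–B6, B4–B7

The largest bag has 2 vertices, giving width 1; this decomposition certifies tw(G) ≤ 1. G has an edge, so its treewidth is at least 1. Combining the bounds, tw(G) = 1.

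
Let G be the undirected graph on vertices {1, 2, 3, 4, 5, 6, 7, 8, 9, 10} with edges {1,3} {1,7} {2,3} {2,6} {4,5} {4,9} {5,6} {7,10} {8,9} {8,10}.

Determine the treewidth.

A width-2 tree decomposition is:
Bags: B1 = {2, 5, 6}  B2 = {2, 3, 5}  B3 = {1, 3, 5}  B4 = {1, 5, 7}  B5 = {5, 7, 10}  B6 = {5, 8, 10}  B7 = {5, 8, 9}  B8 = {4, 5, 9}
Tree: B1–B2, B2–B3, B3–B4, B4–B5, B5–B6, B6–B7, B7–B8
Every bag has size at most 3, so the width is 3 − 1 = 2 and tw(G) ≤ 2. Since 5–6–2–3–1–7–10–8–9–4–5 is a cycle in G, G is not acyclic. Forests are exactly the graphs of treewidth ≤ 1, so tw(G) ≥ 2. Therefore the treewidth is 2.

2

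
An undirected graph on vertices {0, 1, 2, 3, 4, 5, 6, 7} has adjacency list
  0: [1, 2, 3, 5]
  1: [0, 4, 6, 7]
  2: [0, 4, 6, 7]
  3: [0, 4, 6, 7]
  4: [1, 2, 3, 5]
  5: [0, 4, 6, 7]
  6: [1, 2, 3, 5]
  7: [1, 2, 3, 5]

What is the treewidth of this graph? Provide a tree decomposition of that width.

Treewidth 4.
Bags: B1 = {1, 2, 3, 5, 6}  B2 = {0, 1, 2, 3, 5}  B3 = {1, 2, 3, 5, 7}  B4 = {1, 2, 3, 4, 5}
Tree: B1–B2, B2–B3, B3–B4

Each bag holds 5 vertices, so the decomposition has width 4, which upper-bounds the treewidth. For the lower bound: the 5 vertex sets {5,6}, {0,3}, {1,7}, {2}, {4} are disjoint, each induces a connected subgraph, and every pair is joined by at least one edge of G. Contracting each set to a single vertex therefore yields K_{5} as a minor, and since treewidth is minor-monotone, tw(G) ≥ tw(K_{5}) = 4. The upper and lower bounds meet at 4, so that is the treewidth.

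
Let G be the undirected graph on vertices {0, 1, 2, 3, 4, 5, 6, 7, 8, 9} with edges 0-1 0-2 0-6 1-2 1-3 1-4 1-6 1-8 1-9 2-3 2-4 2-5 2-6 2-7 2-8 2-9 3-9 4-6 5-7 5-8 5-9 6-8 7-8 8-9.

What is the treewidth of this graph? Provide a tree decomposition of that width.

The largest bag has 4 vertices, giving width 3; this decomposition certifies tw(G) ≤ 3. Conversely, {1, 2, 8, 9} is a clique of size 4, and the vertices of any clique must share a bag in every tree decomposition; so some bag has ≥ 4 vertices and tw(G) ≥ 3. Therefore the treewidth is 3.

Treewidth 3.
Bags: B1 = {1, 2, 6, 8}  B2 = {1, 2, 8, 9}  B3 = {1, 2, 4, 6}  B4 = {1, 2, 3, 9}  B5 = {2, 5, 8, 9}  B6 = {0, 1, 2, 6}  B7 = {2, 5, 7, 8}
Tree: B1–B2, B1–B3, B2–B4, B2–B5, B3–B6, B5–B7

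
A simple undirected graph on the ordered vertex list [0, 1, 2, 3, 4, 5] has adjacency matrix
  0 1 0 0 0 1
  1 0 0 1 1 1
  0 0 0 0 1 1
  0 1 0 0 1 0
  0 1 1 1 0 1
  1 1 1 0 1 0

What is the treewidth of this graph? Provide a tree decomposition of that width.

Treewidth 2.
One optimal decomposition is:
Bags: B1 = {0, 1, 5}  B2 = {1, 4, 5}  B3 = {1, 3, 4}  B4 = {2, 4, 5}
Tree: B1–B2, B2–B3, B2–B4

The largest bag has 3 vertices, giving width 2; this decomposition certifies tw(G) ≤ 2. On the other hand G contains the 3-clique {0, 1, 5}. A clique must lie in a single bag of any decomposition, so no decomposition can have width below 2. Combining the bounds, tw(G) = 2.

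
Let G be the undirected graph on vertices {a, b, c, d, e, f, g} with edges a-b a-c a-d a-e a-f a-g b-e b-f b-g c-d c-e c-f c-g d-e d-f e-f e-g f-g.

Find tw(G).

4

A width-4 tree decomposition is:
Bags: B1 = {a, c, e, f, g}  B2 = {a, b, e, f, g}  B3 = {a, c, d, e, f}
Tree: B1–B2, B1–B3
Every bag has size at most 5, so the width is 5 − 1 = 4 and tw(G) ≤ 4. Conversely, {a, c, d, e, f} is a clique of size 5, and the vertices of any clique must share a bag in every tree decomposition; so some bag has ≥ 5 vertices and tw(G) ≥ 4. Combining the bounds, tw(G) = 4.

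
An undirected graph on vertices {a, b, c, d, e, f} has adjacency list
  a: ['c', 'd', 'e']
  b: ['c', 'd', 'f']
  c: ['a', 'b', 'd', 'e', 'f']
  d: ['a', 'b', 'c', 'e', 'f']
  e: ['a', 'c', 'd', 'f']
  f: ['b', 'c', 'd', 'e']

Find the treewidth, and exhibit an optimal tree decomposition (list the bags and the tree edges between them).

The largest bag has 4 vertices, giving width 3; this decomposition certifies tw(G) ≤ 3. On the other hand G contains the 4-clique {a, c, d, e}. A clique must lie in a single bag of any decomposition, so no decomposition can have width below 3. Therefore the treewidth is 3.

Treewidth 3.
One optimal decomposition is:
Bags: B1 = {c, d, e, f}  B2 = {b, c, d, f}  B3 = {a, c, d, e}
Tree: B1–B2, B1–B3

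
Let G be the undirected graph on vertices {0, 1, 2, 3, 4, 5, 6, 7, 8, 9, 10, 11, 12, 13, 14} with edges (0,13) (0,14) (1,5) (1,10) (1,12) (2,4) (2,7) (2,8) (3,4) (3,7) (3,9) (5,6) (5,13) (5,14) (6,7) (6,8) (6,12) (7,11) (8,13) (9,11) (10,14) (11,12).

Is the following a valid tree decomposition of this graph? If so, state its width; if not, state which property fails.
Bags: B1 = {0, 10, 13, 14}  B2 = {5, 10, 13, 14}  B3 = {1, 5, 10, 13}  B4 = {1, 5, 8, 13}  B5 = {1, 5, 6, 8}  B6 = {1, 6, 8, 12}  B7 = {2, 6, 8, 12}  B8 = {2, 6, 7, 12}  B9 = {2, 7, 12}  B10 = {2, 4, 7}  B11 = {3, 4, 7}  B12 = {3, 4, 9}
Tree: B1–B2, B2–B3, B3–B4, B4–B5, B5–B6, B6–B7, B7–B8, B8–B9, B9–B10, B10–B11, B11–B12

No — vertex 11 appears in no bag.

A tree decomposition must satisfy three properties: every vertex lies in some bag; for every edge, both endpoints lie together in some bag; and for every vertex, the bags containing it form a connected subtree. Here vertex 11 appears in no bag, so the decomposition is invalid.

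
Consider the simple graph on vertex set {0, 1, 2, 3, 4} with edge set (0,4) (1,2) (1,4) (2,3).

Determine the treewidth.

A width-1 tree decomposition is:
Bags: B1 = {0, 4}  B2 = {1, 4}  B3 = {1, 2}  B4 = {2, 3}
Tree: B1–B2, B2–B3, B3–B4
Each bag holds 2 vertices, so the decomposition has width 1, which upper-bounds the treewidth. Any graph with an edge has treewidth ≥ 1, and G has the edge 0–4. Therefore the treewidth is 1.

1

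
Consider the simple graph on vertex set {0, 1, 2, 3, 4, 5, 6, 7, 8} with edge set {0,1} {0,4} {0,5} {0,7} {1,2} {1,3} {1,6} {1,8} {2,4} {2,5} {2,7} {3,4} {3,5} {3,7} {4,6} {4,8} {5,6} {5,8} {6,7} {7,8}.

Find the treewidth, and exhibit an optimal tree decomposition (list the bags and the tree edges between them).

Every bag has size at most 5, so the width is 5 − 1 = 4 and tw(G) ≤ 4. For the lower bound: the 5 vertex sets {1,3}, {2,7}, {5,6}, {4}, {0} are disjoint, each induces a connected subgraph, and every pair is joined by at least one edge of G. Contracting each set to a single vertex therefore yields K_{5} as a minor, and since treewidth is minor-monotone, tw(G) ≥ tw(K_{5}) = 4. Therefore the treewidth is 4.

Treewidth 4.
One such decomposition:
Bags: B1 = {1, 3, 4, 5, 7}  B2 = {1, 2, 4, 5, 7}  B3 = {1, 4, 5, 6, 7}  B4 = {0, 1, 4, 5, 7}  B5 = {1, 4, 5, 7, 8}
Tree: B1–B2, B2–B3, B3–B4, B4–B5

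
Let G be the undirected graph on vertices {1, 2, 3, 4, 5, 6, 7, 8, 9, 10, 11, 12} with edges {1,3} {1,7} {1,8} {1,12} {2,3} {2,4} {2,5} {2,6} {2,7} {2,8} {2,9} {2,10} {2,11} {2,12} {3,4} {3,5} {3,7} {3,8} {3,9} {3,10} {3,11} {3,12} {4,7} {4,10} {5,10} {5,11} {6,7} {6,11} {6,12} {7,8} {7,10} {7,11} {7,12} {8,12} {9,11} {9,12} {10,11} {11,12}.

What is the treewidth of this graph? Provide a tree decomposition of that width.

Every bag has size at most 5, so the width is 5 − 1 = 4 and tw(G) ≤ 4. Conversely, {1, 3, 7, 8, 12} is a clique of size 5, and the vertices of any clique must share a bag in every tree decomposition; so some bag has ≥ 5 vertices and tw(G) ≥ 4. The upper and lower bounds meet at 4, so that is the treewidth.

Treewidth 4.
Bags: B1 = {2, 6, 7, 11, 12}  B2 = {2, 3, 7, 11, 12}  B3 = {2, 3, 7, 8, 12}  B4 = {2, 3, 9, 11, 12}  B5 = {2, 3, 7, 10, 11}  B6 = {2, 3, 4, 7, 10}  B7 = {2, 3, 5, 10, 11}  B8 = {1, 3, 7, 8, 12}
Tree: B1–B2, B2–B3, B2–B4, B2–B5, B5–B6, B5–B7, B3–B8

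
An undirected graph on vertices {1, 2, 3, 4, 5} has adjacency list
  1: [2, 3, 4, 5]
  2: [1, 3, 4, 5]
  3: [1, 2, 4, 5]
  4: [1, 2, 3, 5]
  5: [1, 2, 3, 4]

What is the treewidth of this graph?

A width-4 tree decomposition is:
Bags: B1 = {1, 2, 3, 4, 5}
Tree: (single bag)
A single bag containing all 5 vertices is trivially a valid decomposition of width 4. Conversely, {1, 2, 3, 4, 5} is a clique of size 5, and the vertices of any clique must share a bag in every tree decomposition; so some bag has ≥ 5 vertices and tw(G) ≥ 4. The upper and lower bounds meet at 4, so that is the treewidth.

4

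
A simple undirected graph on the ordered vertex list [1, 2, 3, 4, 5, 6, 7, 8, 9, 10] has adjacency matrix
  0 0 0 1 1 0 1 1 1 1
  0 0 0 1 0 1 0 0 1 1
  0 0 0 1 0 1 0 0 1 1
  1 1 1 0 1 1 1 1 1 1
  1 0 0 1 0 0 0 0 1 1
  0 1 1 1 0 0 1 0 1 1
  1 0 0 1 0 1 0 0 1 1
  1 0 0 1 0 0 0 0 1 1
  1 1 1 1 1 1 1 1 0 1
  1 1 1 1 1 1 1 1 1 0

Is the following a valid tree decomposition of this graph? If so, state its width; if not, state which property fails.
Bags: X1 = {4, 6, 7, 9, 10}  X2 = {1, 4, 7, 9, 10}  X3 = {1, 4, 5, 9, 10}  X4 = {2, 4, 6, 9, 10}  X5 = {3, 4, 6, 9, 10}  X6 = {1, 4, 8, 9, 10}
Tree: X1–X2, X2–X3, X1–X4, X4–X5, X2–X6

Yes; width 4.

Checking the three conditions: (i) the bags cover all of {1, 2, 3, 4, 5, 6, 7, 8, 9, 10}; (ii) for each edge, some bag contains both endpoints; (iii) the bags containing any fixed vertex form a subtree. All hold, so the decomposition is valid with width 5 − 1 = 4.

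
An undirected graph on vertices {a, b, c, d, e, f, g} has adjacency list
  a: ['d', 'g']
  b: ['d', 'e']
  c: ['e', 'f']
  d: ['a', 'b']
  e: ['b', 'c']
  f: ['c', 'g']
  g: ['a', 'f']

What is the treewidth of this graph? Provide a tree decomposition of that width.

The largest bag has 3 vertices, giving width 2; this decomposition certifies tw(G) ≤ 2. The edges g–a–d–b–e–c–f–g form a cycle, so G is not a tree and its treewidth is at least 2. Combining the bounds, tw(G) = 2.

Treewidth 2.
One such decomposition:
Bags: B1 = {a, d, g}  B2 = {b, d, g}  B3 = {b, e, g}  B4 = {c, e, g}  B5 = {c, f, g}
Tree: B1–B2, B2–B3, B3–B4, B4–B5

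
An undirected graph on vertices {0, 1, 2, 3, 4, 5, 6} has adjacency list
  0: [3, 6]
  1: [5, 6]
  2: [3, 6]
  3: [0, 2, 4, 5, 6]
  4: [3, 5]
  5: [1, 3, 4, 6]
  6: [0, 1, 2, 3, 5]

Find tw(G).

A width-2 tree decomposition is:
Bags: B1 = {0, 3, 6}  B2 = {2, 3, 6}  B3 = {3, 5, 6}  B4 = {1, 5, 6}  B5 = {3, 4, 5}
Tree: B1–B2, B2–B3, B3–B4, B3–B5
Each bag holds 3 vertices, so the decomposition has width 2, which upper-bounds the treewidth. On the other hand G contains the 3-clique {1, 5, 6}. A clique must lie in a single bag of any decomposition, so no decomposition can have width below 2. The upper and lower bounds meet at 2, so that is the treewidth.

2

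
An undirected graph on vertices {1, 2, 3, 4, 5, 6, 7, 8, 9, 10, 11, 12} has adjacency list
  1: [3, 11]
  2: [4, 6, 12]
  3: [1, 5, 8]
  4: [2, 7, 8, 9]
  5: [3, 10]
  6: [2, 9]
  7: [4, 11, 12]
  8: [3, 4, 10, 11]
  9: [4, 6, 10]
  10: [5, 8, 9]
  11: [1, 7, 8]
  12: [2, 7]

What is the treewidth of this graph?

A width-3 tree decomposition is:
Bags: B1 = {2, 6, 9, 12}  B2 = {2, 4, 9, 12}  B3 = {4, 7, 9, 12}  B4 = {4, 7, 9, 10}  B5 = {4, 7, 8, 10}  B6 = {7, 8, 10, 11}  B7 = {5, 8, 10, 11}  B8 = {3, 5, 8, 11}  B9 = {1, 3, 5, 11}
Tree: B1–B2, B2–B3, B3–B4, B4–B5, B5–B6, B6–B7, B7–B8, B8–B9
The largest bag has 4 vertices, giving width 3; this decomposition certifies tw(G) ≤ 3. For the lower bound: the 4 vertex sets {2,6,12}, {9}, {4}, {7,8,10,11} are disjoint, each induces a connected subgraph, and every pair is joined by at least one edge of G. Contracting each set to a single vertex therefore yields K_{4} as a minor, and since treewidth is minor-monotone, tw(G) ≥ tw(K_{4}) = 3. Therefore the treewidth is 3.

3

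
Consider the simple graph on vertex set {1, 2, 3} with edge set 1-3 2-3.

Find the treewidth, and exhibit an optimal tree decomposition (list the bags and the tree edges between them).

Treewidth 1.
One optimal decomposition is:
Bags: B1 = {2, 3}  B2 = {1, 3}
Tree: B1–B2

The largest bag has 2 vertices, giving width 1; this decomposition certifies tw(G) ≤ 1. G has an edge, so its treewidth is at least 1. Combining the bounds, tw(G) = 1.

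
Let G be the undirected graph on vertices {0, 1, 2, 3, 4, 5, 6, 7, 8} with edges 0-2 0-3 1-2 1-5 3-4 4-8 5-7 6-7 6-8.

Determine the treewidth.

2

A width-2 tree decomposition is:
Bags: B1 = {5, 6, 7}  B2 = {1, 5, 6}  B3 = {1, 2, 6}  B4 = {0, 2, 6}  B5 = {0, 3, 6}  B6 = {3, 4, 6}  B7 = {4, 6, 8}
Tree: B1–B2, B2–B3, B3–B4, B4–B5, B5–B6, B6–B7
Every bag has size at most 3, so the width is 3 − 1 = 2 and tw(G) ≤ 2. Since 6–7–5–1–2–0–3–4–8–6 is a cycle in G, G is not acyclic. Forests are exactly the graphs of treewidth ≤ 1, so tw(G) ≥ 2. Combining the bounds, tw(G) = 2.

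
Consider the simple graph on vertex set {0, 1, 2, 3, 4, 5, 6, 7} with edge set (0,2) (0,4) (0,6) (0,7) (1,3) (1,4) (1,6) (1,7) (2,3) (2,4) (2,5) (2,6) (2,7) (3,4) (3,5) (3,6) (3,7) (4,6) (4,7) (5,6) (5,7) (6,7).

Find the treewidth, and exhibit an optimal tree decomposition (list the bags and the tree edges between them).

Every bag has size at most 5, so the width is 5 − 1 = 4 and tw(G) ≤ 4. On the other hand G contains the 5-clique {1, 3, 4, 6, 7}. A clique must lie in a single bag of any decomposition, so no decomposition can have width below 4. Hence tw(G) = 4 exactly.

Treewidth 4.
One such decomposition:
Bags: B1 = {2, 3, 5, 6, 7}  B2 = {2, 3, 4, 6, 7}  B3 = {1, 3, 4, 6, 7}  B4 = {0, 2, 4, 6, 7}
Tree: B1–B2, B2–B3, B2–B4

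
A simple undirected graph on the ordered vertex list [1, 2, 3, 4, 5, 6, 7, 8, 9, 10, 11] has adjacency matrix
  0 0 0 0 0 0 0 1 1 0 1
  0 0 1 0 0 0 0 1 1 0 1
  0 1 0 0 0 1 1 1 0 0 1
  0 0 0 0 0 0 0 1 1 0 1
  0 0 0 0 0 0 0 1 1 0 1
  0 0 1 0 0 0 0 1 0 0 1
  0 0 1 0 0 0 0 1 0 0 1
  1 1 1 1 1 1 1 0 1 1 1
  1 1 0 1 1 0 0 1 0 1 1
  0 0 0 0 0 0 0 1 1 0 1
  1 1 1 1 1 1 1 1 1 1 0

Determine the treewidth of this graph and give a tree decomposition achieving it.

Treewidth 3.
One such decomposition:
Bags: B1 = {2, 8, 9, 11}  B2 = {8, 9, 10, 11}  B3 = {1, 8, 9, 11}  B4 = {2, 3, 8, 11}  B5 = {4, 8, 9, 11}  B6 = {3, 7, 8, 11}  B7 = {3, 6, 8, 11}  B8 = {5, 8, 9, 11}
Tree: B1–B2, B2–B3, B1–B4, B1–B5, B4–B6, B6–B7, B2–B8

The largest bag has 4 vertices, giving width 3; this decomposition certifies tw(G) ≤ 3. On the other hand G contains the 4-clique {1, 8, 9, 11}. A clique must lie in a single bag of any decomposition, so no decomposition can have width below 3. Therefore the treewidth is 3.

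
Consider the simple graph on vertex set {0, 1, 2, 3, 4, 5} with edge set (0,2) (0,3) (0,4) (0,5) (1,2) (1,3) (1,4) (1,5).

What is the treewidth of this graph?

A width-2 tree decomposition is:
Bags: B1 = {0, 1, 2}  B2 = {0, 1, 3}  B3 = {0, 1, 5}  B4 = {0, 1, 4}
Tree: B1–B2, B2–B3, B3–B4
Every bag has size at most 3, so the width is 3 − 1 = 2 and tw(G) ≤ 2. Since 1–2–0–3–1 is a cycle in G, G is not acyclic. Forests are exactly the graphs of treewidth ≤ 1, so tw(G) ≥ 2. Therefore the treewidth is 2.

2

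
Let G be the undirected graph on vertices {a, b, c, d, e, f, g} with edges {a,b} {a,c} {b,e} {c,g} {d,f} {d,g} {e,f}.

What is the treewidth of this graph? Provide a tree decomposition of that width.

Each bag holds 3 vertices, so the decomposition has width 2, which upper-bounds the treewidth. Since b–a–c–g–d–f–e–b is a cycle in G, G is not acyclic. Forests are exactly the graphs of treewidth ≤ 1, so tw(G) ≥ 2. The upper and lower bounds meet at 2, so that is the treewidth.

Treewidth 2.
One optimal decomposition is:
Bags: B1 = {a, b, c}  B2 = {b, c, g}  B3 = {b, d, g}  B4 = {b, d, f}  B5 = {b, e, f}
Tree: B1–B2, B2–B3, B3–B4, B4–B5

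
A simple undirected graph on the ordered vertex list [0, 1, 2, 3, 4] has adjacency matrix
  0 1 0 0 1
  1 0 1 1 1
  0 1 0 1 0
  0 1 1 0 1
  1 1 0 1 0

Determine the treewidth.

A width-2 tree decomposition is:
Bags: B1 = {0, 1, 4}  B2 = {1, 3, 4}  B3 = {1, 2, 3}
Tree: B1–B2, B2–B3
Every bag has size at most 3, so the width is 3 − 1 = 2 and tw(G) ≤ 2. For the lower bound, the 3 vertices {0, 1, 4} are pairwise adjacent, and any tree decomposition puts a clique entirely inside one bag — forcing width ≥ 2. Combining the bounds, tw(G) = 2.

2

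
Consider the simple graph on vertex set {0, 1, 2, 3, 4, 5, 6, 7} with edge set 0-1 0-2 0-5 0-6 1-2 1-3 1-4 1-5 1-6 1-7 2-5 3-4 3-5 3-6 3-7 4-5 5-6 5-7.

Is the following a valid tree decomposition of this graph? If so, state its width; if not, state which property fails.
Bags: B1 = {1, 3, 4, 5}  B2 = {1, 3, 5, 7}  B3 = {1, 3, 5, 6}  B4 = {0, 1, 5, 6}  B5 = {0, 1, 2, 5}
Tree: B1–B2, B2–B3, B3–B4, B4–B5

Checking the three conditions: (i) the bags cover all of {0, 1, 2, 3, 4, 5, 6, 7}; (ii) for each edge, some bag contains both endpoints; (iii) the bags containing any fixed vertex form a subtree. All hold, so the decomposition is valid with width 4 − 1 = 3.

Yes; width 3.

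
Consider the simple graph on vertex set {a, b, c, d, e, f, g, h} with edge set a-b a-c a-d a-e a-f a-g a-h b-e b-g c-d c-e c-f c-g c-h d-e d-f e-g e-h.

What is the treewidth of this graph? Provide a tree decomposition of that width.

The largest bag has 4 vertices, giving width 3; this decomposition certifies tw(G) ≤ 3. For the lower bound, the 4 vertices {a, c, d, e} are pairwise adjacent, and any tree decomposition puts a clique entirely inside one bag — forcing width ≥ 3. Therefore the treewidth is 3.

Treewidth 3.
One such decomposition:
Bags: B1 = {a, c, d, f}  B2 = {a, c, d, e}  B3 = {a, c, e, g}  B4 = {a, c, e, h}  B5 = {a, b, e, g}
Tree: B1–B2, B2–B3, B3–B4, B3–B5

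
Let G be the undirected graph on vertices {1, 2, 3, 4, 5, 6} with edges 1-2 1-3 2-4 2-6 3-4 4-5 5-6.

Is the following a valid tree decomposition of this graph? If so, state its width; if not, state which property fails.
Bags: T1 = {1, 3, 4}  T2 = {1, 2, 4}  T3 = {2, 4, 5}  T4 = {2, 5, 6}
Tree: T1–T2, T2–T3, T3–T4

Checking the three conditions: (i) the bags cover all of {1, 2, 3, 4, 5, 6}; (ii) for each edge, some bag contains both endpoints; (iii) the bags containing any fixed vertex form a subtree. All hold, so the decomposition is valid with width 3 − 1 = 2.

Yes; width 2.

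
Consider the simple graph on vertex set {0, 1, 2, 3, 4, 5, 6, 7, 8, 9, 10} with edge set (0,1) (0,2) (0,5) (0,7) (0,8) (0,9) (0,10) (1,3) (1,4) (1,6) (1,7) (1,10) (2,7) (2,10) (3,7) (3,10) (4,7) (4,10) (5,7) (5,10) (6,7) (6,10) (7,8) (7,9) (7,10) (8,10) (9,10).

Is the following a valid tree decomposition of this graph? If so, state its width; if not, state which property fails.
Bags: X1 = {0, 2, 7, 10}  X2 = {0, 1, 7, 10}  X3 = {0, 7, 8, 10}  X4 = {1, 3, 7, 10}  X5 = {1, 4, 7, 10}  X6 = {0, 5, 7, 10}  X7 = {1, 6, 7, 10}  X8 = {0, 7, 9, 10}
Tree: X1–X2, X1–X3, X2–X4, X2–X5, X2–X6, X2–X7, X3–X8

Every vertex of G appears in some bag (union = {0, 1, 2, 3, 4, 5, 6, 7, 8, 9, 10}); every edge is covered by a bag; and for each vertex v the set of bags containing v is connected in the bag tree. The decomposition is therefore valid. The largest bag has 4 vertices, so the width is 3.

Yes; width 3.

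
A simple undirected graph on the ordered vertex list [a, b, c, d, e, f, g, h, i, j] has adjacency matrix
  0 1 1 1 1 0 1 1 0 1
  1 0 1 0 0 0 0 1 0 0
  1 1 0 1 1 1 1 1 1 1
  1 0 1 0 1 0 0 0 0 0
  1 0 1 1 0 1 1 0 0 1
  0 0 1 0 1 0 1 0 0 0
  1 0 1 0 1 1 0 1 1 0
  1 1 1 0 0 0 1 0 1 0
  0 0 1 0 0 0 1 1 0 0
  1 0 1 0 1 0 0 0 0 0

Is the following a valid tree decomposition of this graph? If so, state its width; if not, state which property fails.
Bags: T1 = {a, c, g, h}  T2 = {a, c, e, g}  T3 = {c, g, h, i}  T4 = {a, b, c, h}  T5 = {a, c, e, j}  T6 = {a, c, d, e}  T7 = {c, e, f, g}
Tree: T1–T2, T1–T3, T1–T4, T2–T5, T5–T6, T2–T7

Yes; width 3.

Vertex coverage: the bags together contain {a, b, c, d, e, f, g, h, i, j}, the full vertex set. Edge coverage: each edge of G has both endpoints in at least one bag. Running intersection: for every vertex, the bags containing it form a connected subtree. All three properties hold, so this is a valid tree decomposition of width max|bag| − 1 = 3, and hence tw(G) ≤ 3.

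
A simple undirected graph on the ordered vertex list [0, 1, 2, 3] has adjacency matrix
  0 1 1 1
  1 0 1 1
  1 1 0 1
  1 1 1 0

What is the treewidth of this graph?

3

A width-3 tree decomposition is:
Bags: B1 = {0, 1, 2, 3}
Tree: (single bag)
A single bag containing all 4 vertices is trivially a valid decomposition of width 3. Conversely, {0, 1, 2, 3} is a clique of size 4, and the vertices of any clique must share a bag in every tree decomposition; so some bag has ≥ 4 vertices and tw(G) ≥ 3. Hence tw(G) = 3 exactly.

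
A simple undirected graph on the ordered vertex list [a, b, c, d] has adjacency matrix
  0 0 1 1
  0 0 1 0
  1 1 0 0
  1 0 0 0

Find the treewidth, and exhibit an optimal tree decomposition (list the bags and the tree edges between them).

Treewidth 1.
One optimal decomposition is:
Bags: B1 = {a, c}  B2 = {b, c}  B3 = {a, d}
Tree: B1–B2, B1–B3

The largest bag has 2 vertices, giving width 1; this decomposition certifies tw(G) ≤ 1. Any graph with an edge has treewidth ≥ 1, and G has the edge a–c. Hence tw(G) = 1 exactly.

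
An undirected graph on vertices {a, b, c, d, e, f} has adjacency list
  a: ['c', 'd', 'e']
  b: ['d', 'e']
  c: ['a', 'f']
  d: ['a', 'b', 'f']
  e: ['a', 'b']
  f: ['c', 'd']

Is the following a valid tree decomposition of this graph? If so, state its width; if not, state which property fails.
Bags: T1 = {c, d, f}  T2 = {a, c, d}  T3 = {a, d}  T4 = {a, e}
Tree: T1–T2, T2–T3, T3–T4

No — vertex b appears in no bag.

A tree decomposition must satisfy three properties: every vertex lies in some bag; for every edge, both endpoints lie together in some bag; and for every vertex, the bags containing it form a connected subtree. Here vertex b appears in no bag, so the decomposition is invalid.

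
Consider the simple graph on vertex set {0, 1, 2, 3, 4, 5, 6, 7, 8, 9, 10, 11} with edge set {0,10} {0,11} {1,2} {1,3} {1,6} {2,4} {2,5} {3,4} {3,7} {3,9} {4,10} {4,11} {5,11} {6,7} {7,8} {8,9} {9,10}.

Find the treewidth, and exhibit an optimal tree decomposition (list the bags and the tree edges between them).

Every bag has size at most 4, so the width is 4 − 1 = 3 and tw(G) ≤ 3. For the lower bound: the 4 vertex sets {6,7,8}, {9}, {3}, {1,2,4,10} are disjoint, each induces a connected subgraph, and every pair is joined by at least one edge of G. Contracting each set to a single vertex therefore yields K_{4} as a minor, and since treewidth is minor-monotone, tw(G) ≥ tw(K_{4}) = 3. Therefore the treewidth is 3.

Treewidth 3.
Bags: B1 = {6, 7, 8, 9}  B2 = {3, 6, 7, 9}  B3 = {1, 3, 6, 9}  B4 = {1, 3, 9, 10}  B5 = {1, 3, 4, 10}  B6 = {1, 2, 4, 10}  B7 = {0, 2, 4, 10}  B8 = {0, 2, 4, 11}  B9 = {0, 2, 5, 11}
Tree: B1–B2, B2–B3, B3–B4, B4–B5, B5–B6, B6–B7, B7–B8, B8–B9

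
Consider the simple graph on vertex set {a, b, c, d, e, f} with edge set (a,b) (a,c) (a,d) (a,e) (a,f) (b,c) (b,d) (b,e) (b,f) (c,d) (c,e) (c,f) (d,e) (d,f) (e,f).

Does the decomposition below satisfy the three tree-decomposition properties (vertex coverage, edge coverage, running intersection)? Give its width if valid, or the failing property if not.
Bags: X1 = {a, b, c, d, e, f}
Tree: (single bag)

Checking the three conditions: (i) the bags cover all of {a, b, c, d, e, f}; (ii) for each edge, some bag contains both endpoints; (iii) the bags containing any fixed vertex form a subtree. All hold, so the decomposition is valid with width 6 − 1 = 5.

Yes; width 5.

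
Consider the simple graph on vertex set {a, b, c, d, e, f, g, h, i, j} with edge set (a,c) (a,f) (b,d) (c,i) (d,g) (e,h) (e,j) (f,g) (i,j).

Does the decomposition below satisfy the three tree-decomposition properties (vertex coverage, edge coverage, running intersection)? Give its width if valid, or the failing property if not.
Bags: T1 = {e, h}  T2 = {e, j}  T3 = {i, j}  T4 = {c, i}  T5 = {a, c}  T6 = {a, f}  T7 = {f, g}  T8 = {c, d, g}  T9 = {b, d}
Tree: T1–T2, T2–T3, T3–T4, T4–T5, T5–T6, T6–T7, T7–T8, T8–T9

No — bags containing vertex c are not connected in the tree.

A tree decomposition must satisfy three properties: every vertex lies in some bag; for every edge, both endpoints lie together in some bag; and for every vertex, the bags containing it form a connected subtree. Here bags containing vertex c are not connected in the tree, so the decomposition is invalid.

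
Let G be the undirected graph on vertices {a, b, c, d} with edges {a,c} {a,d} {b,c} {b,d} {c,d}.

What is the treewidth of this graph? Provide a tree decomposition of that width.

Treewidth 2.
Bags: B1 = {b, c, d}  B2 = {a, c, d}
Tree: B1–B2

Each bag holds 3 vertices, so the decomposition has width 2, which upper-bounds the treewidth. Conversely, {a, c, d} is a clique of size 3, and the vertices of any clique must share a bag in every tree decomposition; so some bag has ≥ 3 vertices and tw(G) ≥ 2. The upper and lower bounds meet at 2, so that is the treewidth.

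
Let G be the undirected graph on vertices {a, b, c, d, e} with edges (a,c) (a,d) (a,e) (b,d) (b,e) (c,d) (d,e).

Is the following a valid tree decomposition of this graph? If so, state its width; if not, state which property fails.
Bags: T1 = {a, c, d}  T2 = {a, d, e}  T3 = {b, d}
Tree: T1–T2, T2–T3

A tree decomposition must satisfy three properties: every vertex lies in some bag; for every edge, both endpoints lie together in some bag; and for every vertex, the bags containing it form a connected subtree. Here edge (e,b) lies in no bag, so the decomposition is invalid.

No — edge (e,b) lies in no bag.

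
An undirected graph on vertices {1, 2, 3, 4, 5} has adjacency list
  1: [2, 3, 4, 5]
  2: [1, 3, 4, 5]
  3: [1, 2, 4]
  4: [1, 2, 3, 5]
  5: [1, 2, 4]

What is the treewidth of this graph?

A width-3 tree decomposition is:
Bags: B1 = {1, 2, 3, 4}  B2 = {1, 2, 4, 5}
Tree: B1–B2
The largest bag has 4 vertices, giving width 3; this decomposition certifies tw(G) ≤ 3. For the lower bound, the 4 vertices {1, 2, 3, 4} are pairwise adjacent, and any tree decomposition puts a clique entirely inside one bag — forcing width ≥ 3. Combining the bounds, tw(G) = 3.

3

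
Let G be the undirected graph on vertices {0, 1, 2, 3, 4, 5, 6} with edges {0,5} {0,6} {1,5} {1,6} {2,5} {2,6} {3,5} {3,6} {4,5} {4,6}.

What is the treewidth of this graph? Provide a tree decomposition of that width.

Every bag has size at most 3, so the width is 3 − 1 = 2 and tw(G) ≤ 2. The edges 5–2–6–4–5 form a cycle, so G is not a tree and its treewidth is at least 2. Hence tw(G) = 2 exactly.

Treewidth 2.
One such decomposition:
Bags: B1 = {2, 5, 6}  B2 = {4, 5, 6}  B3 = {0, 5, 6}  B4 = {1, 5, 6}  B5 = {3, 5, 6}
Tree: B1–B2, B2–B3, B3–B4, B4–B5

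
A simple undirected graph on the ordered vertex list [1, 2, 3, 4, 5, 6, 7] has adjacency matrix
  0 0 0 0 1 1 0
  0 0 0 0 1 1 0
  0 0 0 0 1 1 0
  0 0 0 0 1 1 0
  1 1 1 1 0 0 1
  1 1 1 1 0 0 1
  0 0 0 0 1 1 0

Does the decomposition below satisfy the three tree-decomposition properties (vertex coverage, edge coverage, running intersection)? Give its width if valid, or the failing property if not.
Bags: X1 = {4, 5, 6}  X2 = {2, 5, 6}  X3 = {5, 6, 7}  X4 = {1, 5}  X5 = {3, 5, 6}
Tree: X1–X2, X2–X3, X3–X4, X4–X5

A tree decomposition must satisfy three properties: every vertex lies in some bag; for every edge, both endpoints lie together in some bag; and for every vertex, the bags containing it form a connected subtree. Here edge (6,1) lies in no bag, so the decomposition is invalid.

No — edge (6,1) lies in no bag.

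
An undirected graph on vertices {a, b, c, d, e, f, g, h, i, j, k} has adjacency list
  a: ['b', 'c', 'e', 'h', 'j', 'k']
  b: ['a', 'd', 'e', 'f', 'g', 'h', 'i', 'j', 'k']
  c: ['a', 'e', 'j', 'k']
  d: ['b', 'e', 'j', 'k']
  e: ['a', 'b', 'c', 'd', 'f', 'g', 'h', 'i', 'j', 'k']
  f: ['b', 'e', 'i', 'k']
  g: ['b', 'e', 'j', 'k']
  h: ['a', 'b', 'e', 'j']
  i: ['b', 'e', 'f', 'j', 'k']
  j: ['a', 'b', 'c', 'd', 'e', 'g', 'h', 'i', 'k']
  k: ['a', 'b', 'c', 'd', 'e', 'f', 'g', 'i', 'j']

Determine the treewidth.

A width-4 tree decomposition is:
Bags: B1 = {a, b, e, j, k}  B2 = {b, e, i, j, k}  B3 = {a, c, e, j, k}  B4 = {a, b, e, h, j}  B5 = {b, e, g, j, k}  B6 = {b, e, f, i, k}  B7 = {b, d, e, j, k}
Tree: B1–B2, B1–B3, B1–B4, B1–B5, B2–B6, B2–B7
Each bag holds 5 vertices, so the decomposition has width 4, which upper-bounds the treewidth. For the lower bound, the 5 vertices {a, b, e, h, j} are pairwise adjacent, and any tree decomposition puts a clique entirely inside one bag — forcing width ≥ 4. Hence tw(G) = 4 exactly.

4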